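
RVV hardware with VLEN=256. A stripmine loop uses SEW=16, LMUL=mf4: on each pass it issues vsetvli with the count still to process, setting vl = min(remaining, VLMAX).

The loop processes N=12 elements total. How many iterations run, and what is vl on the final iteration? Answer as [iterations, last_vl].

[iterations, last_vl] = [3, 4]

lanes per group: 256·1/4/16 = 4
N=12: ⌈12/4⌉ = 3 iters; last vl = 12 − 2×4 = 4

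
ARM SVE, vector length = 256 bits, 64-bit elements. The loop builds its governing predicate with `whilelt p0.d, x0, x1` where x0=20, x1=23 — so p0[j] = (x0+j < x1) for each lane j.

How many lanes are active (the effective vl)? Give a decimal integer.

256-bit reg / 64-bit elem → 4 lanes
whilelt: lane j active iff 20+j < 23 → j < 3 → 3 active

vl = 3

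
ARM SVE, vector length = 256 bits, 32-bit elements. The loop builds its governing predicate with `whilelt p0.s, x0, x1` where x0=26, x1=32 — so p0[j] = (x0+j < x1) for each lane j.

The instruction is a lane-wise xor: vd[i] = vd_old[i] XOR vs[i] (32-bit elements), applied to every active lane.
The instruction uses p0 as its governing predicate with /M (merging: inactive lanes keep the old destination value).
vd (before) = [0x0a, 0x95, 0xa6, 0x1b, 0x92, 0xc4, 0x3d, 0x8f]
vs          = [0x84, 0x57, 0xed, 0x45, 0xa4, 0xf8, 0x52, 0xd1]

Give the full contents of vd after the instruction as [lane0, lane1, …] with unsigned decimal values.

vd = [142, 194, 75, 94, 54, 60, 61, 143]

256-bit reg / 32-bit elem → 8 lanes
whilelt: lane j active iff 26+j < 32 → j < 6 → 6 active
  i=0: xor(0x0a,0x84) → 142
  i=1: xor(0x95,0x57) → 194
  i=2: xor(0xa6,0xed) → 75
  i=3: xor(0x1b,0x45) → 94
  i=4: xor(0x92,0xa4) → 54
  i=5: xor(0xc4,0xf8) → 60
  i=6: tail/keep → 61
  i=7: tail/keep → 143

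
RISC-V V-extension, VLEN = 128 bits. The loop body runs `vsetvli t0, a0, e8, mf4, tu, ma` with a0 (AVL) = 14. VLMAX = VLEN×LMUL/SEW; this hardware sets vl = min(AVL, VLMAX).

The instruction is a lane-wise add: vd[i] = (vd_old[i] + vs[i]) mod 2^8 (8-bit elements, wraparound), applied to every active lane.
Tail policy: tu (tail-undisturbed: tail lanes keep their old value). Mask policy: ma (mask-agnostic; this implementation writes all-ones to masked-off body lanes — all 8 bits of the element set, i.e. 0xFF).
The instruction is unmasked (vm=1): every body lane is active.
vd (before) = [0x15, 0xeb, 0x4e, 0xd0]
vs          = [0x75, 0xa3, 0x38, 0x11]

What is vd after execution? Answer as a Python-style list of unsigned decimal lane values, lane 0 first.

lanes per group: 128·1/4/8 = 4
AVL=14 > VLMAX=4, so vl = 4
vd[0] add(0x15,0x75) -> 0x8a
vd[1] add(0xeb,0xa3) -> 0x8e
vd[2] add(0x4e,0x38) -> 0x86
vd[3] add(0xd0,0x11) -> 0xe1

vd = [138, 142, 134, 225]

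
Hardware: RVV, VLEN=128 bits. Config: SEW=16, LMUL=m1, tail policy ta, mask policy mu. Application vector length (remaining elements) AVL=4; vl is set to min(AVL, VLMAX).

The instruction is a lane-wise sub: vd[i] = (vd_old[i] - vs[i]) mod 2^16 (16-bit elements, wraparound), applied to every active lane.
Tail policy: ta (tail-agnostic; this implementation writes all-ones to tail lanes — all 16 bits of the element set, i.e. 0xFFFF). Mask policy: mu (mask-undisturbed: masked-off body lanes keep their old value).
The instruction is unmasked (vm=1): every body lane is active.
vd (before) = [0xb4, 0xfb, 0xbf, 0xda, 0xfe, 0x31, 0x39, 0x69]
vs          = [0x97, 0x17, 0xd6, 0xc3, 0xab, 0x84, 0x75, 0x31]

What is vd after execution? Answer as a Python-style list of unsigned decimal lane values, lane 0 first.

lanes per group: 128·1/16 = 8
vl ← min(4, 8) = 4
  i=0: sub(0xb4,0x97) → 29
  i=1: sub(0xfb,0x17) → 228
  i=2: sub(0xbf,0xd6) → 65513
  i=3: sub(0xda,0xc3) → 23
  i=4: tail/ones → 65535
  i=5: tail/ones → 65535
  i=6: tail/ones → 65535
  i=7: tail/ones → 65535

vd = [29, 228, 65513, 23, 65535, 65535, 65535, 65535]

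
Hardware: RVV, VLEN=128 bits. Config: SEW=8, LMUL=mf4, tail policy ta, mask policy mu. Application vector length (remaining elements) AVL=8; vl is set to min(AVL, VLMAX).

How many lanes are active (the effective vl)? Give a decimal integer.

vl = 4

lanes per group: 128·1/4/8 = 4
AVL=8 > VLMAX=4, so vl = 4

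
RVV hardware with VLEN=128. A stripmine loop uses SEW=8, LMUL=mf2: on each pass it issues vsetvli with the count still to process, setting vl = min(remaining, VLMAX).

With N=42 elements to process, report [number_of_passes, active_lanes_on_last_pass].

[iterations, last_vl] = [6, 2]

lanes per group: 128·1/2/8 = 8
iterations = ceil(42/8) = 6; final-pass vl = 2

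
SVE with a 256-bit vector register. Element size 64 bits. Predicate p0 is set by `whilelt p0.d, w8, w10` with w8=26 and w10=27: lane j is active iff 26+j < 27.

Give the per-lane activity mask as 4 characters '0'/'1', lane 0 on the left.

256-bit reg / 64-bit elem → 4 lanes
active while 26+j < 27, i.e. j ∈ [0,1) capped at 4 ⇒ 1
bits (lane 0 leftmost): 1000

predicate = 1000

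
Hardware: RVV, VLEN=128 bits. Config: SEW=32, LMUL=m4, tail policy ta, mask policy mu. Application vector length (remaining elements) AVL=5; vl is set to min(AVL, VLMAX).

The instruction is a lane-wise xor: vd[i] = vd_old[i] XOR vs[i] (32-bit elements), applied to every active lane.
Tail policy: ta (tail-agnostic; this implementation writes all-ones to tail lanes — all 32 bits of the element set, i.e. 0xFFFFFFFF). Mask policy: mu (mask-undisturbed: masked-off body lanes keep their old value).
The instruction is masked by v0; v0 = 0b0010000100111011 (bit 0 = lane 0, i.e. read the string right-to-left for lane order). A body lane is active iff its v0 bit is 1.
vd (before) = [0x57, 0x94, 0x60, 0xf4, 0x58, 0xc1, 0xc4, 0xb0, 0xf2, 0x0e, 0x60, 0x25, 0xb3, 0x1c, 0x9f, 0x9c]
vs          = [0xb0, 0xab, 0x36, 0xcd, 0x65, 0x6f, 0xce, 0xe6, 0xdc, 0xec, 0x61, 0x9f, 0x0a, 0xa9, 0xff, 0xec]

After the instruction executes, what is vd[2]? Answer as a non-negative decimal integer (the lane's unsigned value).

lanes per group: 128·4/32 = 16
AVL=5 ≤ VLMAX=16, so vl = 5
vd[0] xor(0x57,0xb0) -> 0xe7
vd[1] xor(0x94,0xab) -> 0x3f
vd[2] mask-off/keep -> 0x60
vd[3] xor(0xf4,0xcd) -> 0x39
vd[4] xor(0x58,0x65) -> 0x3d
vd[5] tail/ones -> 0xffffffff
vd[6] tail/ones -> 0xffffffff
vd[7] tail/ones -> 0xffffffff
vd[8] tail/ones -> 0xffffffff
vd[9] tail/ones -> 0xffffffff
vd[10] tail/ones -> 0xffffffff
vd[11] tail/ones -> 0xffffffff
vd[12] tail/ones -> 0xffffffff
vd[13] tail/ones -> 0xffffffff
vd[14] tail/ones -> 0xffffffff
vd[15] tail/ones -> 0xffffffff

vd[2] = 96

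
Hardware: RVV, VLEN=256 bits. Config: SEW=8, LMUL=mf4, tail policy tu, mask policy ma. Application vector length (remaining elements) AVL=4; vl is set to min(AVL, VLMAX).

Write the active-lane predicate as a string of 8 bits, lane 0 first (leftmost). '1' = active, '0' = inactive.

lanes per group: 256·1/4/8 = 8
vl = min(AVL, VLMAX) = min(4, 8) = 4
bits (lane 0 leftmost): 11110000

predicate = 11110000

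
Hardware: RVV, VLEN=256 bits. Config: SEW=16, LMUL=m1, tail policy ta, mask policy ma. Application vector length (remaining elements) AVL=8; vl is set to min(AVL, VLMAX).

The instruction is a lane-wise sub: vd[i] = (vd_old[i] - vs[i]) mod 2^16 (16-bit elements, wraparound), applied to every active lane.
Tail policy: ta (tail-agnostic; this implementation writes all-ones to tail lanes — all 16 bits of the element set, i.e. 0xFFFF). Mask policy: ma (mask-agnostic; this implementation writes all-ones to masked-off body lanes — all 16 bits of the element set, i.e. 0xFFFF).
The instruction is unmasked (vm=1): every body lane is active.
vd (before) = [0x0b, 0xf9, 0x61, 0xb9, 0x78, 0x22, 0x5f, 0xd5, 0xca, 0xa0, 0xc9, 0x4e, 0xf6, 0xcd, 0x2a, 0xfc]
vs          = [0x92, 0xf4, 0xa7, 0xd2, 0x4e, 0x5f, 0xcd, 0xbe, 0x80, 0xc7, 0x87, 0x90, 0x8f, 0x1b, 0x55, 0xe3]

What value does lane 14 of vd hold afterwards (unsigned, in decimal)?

lanes per group: 256·1/16 = 16
vl ← min(8, 16) = 8
lane  0: sub(0x0b,0x92) ⇒ 0xff79
lane  1: sub(0xf9,0xf4) ⇒ 0x05
lane  2: sub(0x61,0xa7) ⇒ 0xffba
lane  3: sub(0xb9,0xd2) ⇒ 0xffe7
lane  4: sub(0x78,0x4e) ⇒ 0x2a
lane  5: sub(0x22,0x5f) ⇒ 0xffc3
lane  6: sub(0x5f,0xcd) ⇒ 0xff92
lane  7: sub(0xd5,0xbe) ⇒ 0x17
lane  8: tail/ones ⇒ 0xffff
lane  9: tail/ones ⇒ 0xffff
lane 10: tail/ones ⇒ 0xffff
lane 11: tail/ones ⇒ 0xffff
lane 12: tail/ones ⇒ 0xffff
lane 13: tail/ones ⇒ 0xffff
lane 14: tail/ones ⇒ 0xffff
lane 15: tail/ones ⇒ 0xffff

vd[14] = 65535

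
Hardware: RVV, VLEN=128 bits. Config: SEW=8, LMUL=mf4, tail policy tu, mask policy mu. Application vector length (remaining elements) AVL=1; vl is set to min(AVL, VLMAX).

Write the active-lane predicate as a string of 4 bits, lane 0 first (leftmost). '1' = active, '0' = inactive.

predicate = 1000

lanes per group: 128·1/4/8 = 4
AVL=1 ≤ VLMAX=4, so vl = 1
bits (lane 0 leftmost): 1000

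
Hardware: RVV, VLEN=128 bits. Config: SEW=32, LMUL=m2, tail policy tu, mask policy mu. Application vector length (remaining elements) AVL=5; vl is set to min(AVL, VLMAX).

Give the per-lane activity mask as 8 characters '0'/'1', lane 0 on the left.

VLMAX = (128 × 2) / 32 = 8 lanes
vl = min(AVL, VLMAX) = min(5, 8) = 5
bits (lane 0 leftmost): 11111000

predicate = 11111000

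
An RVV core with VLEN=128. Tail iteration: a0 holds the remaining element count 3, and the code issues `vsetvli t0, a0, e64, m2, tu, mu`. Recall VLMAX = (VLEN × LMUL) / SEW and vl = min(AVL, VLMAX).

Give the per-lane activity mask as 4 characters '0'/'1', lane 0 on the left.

VLMAX = VLEN×LMUL/SEW = 128×2/64 = 4
AVL=3 ≤ VLMAX=4, so vl = 3
bits (lane 0 leftmost): 1110

predicate = 1110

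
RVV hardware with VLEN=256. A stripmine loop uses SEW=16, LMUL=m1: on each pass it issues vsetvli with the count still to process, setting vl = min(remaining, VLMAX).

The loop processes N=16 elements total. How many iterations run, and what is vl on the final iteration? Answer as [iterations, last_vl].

[iterations, last_vl] = [1, 16]

VLMAX = (256 × 1) / 16 = 16 lanes
16 elements at 16/iter → 1 passes, remainder 16 on the last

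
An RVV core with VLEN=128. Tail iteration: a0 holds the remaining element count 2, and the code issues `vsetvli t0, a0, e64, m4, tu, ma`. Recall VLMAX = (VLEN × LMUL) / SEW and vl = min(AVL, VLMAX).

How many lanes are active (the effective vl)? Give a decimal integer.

VLMAX = (128 × 4) / 64 = 8 lanes
vl ← min(2, 8) = 2

vl = 2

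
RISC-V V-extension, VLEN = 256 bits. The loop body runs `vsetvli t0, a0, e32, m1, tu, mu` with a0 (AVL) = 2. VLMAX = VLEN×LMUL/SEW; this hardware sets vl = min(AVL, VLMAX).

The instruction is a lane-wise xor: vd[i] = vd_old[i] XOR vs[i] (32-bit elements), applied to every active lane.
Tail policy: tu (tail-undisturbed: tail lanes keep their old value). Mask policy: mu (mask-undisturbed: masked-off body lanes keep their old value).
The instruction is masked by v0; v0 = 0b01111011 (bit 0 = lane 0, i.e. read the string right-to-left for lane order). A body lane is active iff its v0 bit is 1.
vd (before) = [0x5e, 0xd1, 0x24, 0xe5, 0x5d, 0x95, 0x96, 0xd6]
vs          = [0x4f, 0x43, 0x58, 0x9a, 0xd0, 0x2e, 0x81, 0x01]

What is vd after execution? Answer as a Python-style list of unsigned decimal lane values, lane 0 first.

VLMAX = (256 × 1) / 32 = 8 lanes
vl = min(AVL, VLMAX) = min(2, 8) = 2
  i=0: xor(0x5e,0x4f) → 17
  i=1: xor(0xd1,0x43) → 146
  i=2: tail/keep → 36
  i=3: tail/keep → 229
  i=4: tail/keep → 93
  i=5: tail/keep → 149
  i=6: tail/keep → 150
  i=7: tail/keep → 214

vd = [17, 146, 36, 229, 93, 149, 150, 214]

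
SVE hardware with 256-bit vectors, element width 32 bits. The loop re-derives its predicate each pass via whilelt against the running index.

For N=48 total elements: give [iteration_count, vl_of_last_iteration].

[iterations, last_vl] = [6, 8]

register lanes = 256/32 = 8
48 elements at 8/iter → 6 passes, remainder 8 on the last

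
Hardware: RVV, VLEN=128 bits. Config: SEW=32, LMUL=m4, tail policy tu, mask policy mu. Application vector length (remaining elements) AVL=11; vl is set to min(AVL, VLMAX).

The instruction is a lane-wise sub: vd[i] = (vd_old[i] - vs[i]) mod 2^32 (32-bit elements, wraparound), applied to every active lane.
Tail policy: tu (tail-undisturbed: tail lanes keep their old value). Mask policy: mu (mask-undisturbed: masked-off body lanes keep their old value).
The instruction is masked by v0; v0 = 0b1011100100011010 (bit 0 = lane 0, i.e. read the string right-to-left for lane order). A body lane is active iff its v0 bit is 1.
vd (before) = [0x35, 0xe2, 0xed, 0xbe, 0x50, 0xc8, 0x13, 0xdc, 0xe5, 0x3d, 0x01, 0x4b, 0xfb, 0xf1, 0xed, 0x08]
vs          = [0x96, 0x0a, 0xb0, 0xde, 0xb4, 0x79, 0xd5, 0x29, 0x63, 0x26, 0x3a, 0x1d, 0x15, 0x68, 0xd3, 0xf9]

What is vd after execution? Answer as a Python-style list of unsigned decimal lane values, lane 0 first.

VLMAX = (128 × 4) / 32 = 16 lanes
vl ← min(11, 16) = 11
[0] mask-off/keep = 0x35
[1] sub(0xe2,0x0a) = 0xd8
[2] mask-off/keep = 0xed
[3] sub(0xbe,0xde) = 0xffffffe0
[4] sub(0x50,0xb4) = 0xffffff9c
[5] mask-off/keep = 0xc8
[6] mask-off/keep = 0x13
[7] mask-off/keep = 0xdc
[8] sub(0xe5,0x63) = 0x82
[9] mask-off/keep = 0x3d
[10] mask-off/keep = 0x01
[11] tail/keep = 0x4b
[12] tail/keep = 0xfb
[13] tail/keep = 0xf1
[14] tail/keep = 0xed
[15] tail/keep = 0x08

vd = [53, 216, 237, 4294967264, 4294967196, 200, 19, 220, 130, 61, 1, 75, 251, 241, 237, 8]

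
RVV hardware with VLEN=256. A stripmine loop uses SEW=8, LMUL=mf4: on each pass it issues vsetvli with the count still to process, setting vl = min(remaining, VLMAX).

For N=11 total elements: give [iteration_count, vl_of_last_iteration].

[iterations, last_vl] = [2, 3]

lanes per group: 256·1/4/8 = 8
N=11: ⌈11/8⌉ = 2 iters; last vl = 11 − 1×8 = 3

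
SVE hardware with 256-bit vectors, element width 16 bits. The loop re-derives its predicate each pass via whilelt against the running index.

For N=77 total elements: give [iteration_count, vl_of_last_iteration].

[iterations, last_vl] = [5, 13]

lane count: 256 div 16 = 16
N=77: ⌈77/16⌉ = 5 iters; last vl = 77 − 4×16 = 13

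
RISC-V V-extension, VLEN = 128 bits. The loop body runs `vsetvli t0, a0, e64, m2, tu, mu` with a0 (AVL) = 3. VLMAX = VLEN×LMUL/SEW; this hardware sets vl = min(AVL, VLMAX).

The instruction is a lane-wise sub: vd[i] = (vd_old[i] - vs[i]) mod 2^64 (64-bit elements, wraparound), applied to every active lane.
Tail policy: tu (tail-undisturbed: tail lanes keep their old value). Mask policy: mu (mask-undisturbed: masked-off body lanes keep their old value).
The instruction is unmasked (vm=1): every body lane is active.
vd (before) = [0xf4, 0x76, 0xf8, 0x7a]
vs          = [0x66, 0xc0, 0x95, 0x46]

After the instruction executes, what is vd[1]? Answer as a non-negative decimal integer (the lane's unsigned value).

lanes per group: 128·2/64 = 4
AVL=3 ≤ VLMAX=4, so vl = 3
[0] sub(0xf4,0x66) = 0x8e
[1] sub(0x76,0xc0) = 0xffffffffffffffb6
[2] sub(0xf8,0x95) = 0x63
[3] tail/keep = 0x7a

vd[1] = 18446744073709551542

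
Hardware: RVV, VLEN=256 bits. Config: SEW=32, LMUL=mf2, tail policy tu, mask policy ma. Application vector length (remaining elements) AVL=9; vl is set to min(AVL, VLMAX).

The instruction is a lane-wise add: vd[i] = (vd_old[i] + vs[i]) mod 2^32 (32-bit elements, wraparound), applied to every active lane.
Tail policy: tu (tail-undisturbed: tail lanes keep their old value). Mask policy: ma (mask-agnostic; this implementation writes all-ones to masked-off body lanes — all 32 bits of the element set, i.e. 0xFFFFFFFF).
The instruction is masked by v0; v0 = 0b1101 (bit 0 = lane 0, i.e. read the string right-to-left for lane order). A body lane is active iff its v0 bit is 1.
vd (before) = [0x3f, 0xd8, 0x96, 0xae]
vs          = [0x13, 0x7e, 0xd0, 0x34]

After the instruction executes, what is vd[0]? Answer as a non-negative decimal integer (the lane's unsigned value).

VLMAX = VLEN×LMUL/SEW = 256×1/2/32 = 4
vl ← min(9, 4) = 4
  i=0: add(0x3f,0x13) → 82
  i=1: mask-off/ones → 4294967295
  i=2: add(0x96,0xd0) → 358
  i=3: add(0xae,0x34) → 226

vd[0] = 82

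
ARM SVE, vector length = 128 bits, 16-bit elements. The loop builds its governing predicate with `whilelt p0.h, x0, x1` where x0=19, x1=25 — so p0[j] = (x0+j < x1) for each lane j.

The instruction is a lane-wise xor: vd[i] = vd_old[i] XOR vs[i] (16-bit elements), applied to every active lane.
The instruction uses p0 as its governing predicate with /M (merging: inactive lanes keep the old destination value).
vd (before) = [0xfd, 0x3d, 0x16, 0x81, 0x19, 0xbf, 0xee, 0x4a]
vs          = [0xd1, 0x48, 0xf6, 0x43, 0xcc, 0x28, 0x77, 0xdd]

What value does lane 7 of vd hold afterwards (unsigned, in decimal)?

vd[7] = 74

lane count: 128 div 16 = 8
p0[j] = (19+j < 25); true for j=0..5 → 6 lanes set
[0] xor(0xfd,0xd1) = 0x2c
[1] xor(0x3d,0x48) = 0x75
[2] xor(0x16,0xf6) = 0xe0
[3] xor(0x81,0x43) = 0xc2
[4] xor(0x19,0xcc) = 0xd5
[5] xor(0xbf,0x28) = 0x97
[6] tail/keep = 0xee
[7] tail/keep = 0x4a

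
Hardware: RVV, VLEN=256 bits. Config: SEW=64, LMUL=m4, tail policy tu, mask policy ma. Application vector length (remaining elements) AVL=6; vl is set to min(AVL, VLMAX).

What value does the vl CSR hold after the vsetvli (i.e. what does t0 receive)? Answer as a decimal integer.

vl = 6

VLMAX = (256 × 4) / 64 = 16 lanes
AVL=6 ≤ VLMAX=16, so vl = 6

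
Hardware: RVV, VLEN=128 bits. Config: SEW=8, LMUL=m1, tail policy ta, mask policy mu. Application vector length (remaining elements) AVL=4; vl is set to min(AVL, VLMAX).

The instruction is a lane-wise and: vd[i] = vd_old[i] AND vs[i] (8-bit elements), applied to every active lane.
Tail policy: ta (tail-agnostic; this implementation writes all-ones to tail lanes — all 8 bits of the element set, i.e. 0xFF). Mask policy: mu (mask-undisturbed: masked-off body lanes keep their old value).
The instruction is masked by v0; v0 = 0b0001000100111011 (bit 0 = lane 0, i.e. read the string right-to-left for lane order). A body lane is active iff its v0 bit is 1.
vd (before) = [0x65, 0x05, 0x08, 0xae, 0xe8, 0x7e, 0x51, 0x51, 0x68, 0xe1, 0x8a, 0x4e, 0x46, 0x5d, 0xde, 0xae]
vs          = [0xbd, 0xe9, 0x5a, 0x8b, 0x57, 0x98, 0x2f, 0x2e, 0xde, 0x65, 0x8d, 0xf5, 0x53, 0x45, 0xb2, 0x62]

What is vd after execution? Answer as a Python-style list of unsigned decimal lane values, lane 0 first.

vd = [37, 1, 8, 138, 255, 255, 255, 255, 255, 255, 255, 255, 255, 255, 255, 255]

VLMAX = VLEN×LMUL/SEW = 128×1/8 = 16
vl = min(AVL, VLMAX) = min(4, 16) = 4
  i=0: and(0x65,0xbd) → 37
  i=1: and(0x05,0xe9) → 1
  i=2: mask-off/keep → 8
  i=3: and(0xae,0x8b) → 138
  i=4: tail/ones → 255
  i=5: tail/ones → 255
  i=6: tail/ones → 255
  i=7: tail/ones → 255
  i=8: tail/ones → 255
  i=9: tail/ones → 255
  i=10: tail/ones → 255
  i=11: tail/ones → 255
  i=12: tail/ones → 255
  i=13: tail/ones → 255
  i=14: tail/ones → 255
  i=15: tail/ones → 255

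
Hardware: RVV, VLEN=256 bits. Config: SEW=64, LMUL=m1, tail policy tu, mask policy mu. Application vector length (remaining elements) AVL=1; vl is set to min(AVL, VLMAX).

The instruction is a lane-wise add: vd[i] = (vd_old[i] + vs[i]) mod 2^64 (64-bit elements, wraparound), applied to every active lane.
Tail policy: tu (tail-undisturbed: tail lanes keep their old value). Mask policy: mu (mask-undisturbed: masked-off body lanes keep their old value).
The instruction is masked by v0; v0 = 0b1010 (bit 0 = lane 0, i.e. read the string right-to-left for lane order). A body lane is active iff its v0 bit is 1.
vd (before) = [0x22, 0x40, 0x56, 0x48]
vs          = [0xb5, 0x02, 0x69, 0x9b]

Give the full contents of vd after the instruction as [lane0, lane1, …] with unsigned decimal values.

vd = [34, 64, 86, 72]

VLMAX = (256 × 1) / 64 = 4 lanes
vl = min(AVL, VLMAX) = min(1, 4) = 1
  i=0: mask-off/keep → 34
  i=1: tail/keep → 64
  i=2: tail/keep → 86
  i=3: tail/keep → 72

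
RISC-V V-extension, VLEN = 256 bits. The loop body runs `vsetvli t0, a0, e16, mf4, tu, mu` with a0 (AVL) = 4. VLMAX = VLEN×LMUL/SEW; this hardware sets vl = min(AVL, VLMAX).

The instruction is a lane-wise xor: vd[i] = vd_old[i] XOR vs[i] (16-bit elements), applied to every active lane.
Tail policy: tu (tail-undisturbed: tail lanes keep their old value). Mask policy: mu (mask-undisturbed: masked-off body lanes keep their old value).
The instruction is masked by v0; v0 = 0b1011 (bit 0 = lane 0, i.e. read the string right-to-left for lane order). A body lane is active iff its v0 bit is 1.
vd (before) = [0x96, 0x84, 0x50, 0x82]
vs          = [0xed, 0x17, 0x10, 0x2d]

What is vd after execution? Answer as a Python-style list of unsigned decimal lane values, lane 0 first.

VLMAX = (256 × 1/4) / 16 = 4 lanes
vl = min(AVL, VLMAX) = min(4, 4) = 4
vd[0] xor(0x96,0xed) -> 0x7b
vd[1] xor(0x84,0x17) -> 0x93
vd[2] mask-off/keep -> 0x50
vd[3] xor(0x82,0x2d) -> 0xaf

vd = [123, 147, 80, 175]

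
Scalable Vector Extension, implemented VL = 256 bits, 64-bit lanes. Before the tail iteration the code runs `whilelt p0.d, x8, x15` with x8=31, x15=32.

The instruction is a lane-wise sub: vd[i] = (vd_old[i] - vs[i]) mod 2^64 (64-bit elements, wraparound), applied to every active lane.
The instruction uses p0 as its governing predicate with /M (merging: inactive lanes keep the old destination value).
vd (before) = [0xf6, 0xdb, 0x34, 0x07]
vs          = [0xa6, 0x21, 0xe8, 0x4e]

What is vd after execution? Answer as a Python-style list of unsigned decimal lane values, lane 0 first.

vd = [80, 219, 52, 7]

register lanes = 256/64 = 4
active while 31+j < 32, i.e. j ∈ [0,1) capped at 4 ⇒ 1
vd[0] sub(0xf6,0xa6) -> 0x50
vd[1] tail/keep -> 0xdb
vd[2] tail/keep -> 0x34
vd[3] tail/keep -> 0x07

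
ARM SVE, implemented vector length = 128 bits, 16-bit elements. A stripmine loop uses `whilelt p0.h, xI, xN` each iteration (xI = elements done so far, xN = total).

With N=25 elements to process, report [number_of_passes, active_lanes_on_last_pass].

[iterations, last_vl] = [4, 1]

lane count: 128 div 16 = 8
iterations = ceil(25/8) = 4; final-pass vl = 1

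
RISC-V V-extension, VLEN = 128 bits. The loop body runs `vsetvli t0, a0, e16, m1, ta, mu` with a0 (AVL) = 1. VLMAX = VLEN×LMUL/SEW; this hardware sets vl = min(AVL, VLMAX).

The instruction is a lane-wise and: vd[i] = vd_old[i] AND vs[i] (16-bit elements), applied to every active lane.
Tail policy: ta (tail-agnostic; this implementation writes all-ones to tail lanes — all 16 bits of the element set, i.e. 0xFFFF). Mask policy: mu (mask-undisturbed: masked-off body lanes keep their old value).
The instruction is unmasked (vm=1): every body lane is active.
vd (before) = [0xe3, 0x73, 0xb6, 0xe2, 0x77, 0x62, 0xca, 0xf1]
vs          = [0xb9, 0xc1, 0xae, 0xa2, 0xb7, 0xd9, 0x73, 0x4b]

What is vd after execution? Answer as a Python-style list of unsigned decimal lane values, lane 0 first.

vd = [161, 65535, 65535, 65535, 65535, 65535, 65535, 65535]

VLMAX = VLEN×LMUL/SEW = 128×1/16 = 8
AVL=1 ≤ VLMAX=8, so vl = 1
  i=0: and(0xe3,0xb9) → 161
  i=1: tail/ones → 65535
  i=2: tail/ones → 65535
  i=3: tail/ones → 65535
  i=4: tail/ones → 65535
  i=5: tail/ones → 65535
  i=6: tail/ones → 65535
  i=7: tail/ones → 65535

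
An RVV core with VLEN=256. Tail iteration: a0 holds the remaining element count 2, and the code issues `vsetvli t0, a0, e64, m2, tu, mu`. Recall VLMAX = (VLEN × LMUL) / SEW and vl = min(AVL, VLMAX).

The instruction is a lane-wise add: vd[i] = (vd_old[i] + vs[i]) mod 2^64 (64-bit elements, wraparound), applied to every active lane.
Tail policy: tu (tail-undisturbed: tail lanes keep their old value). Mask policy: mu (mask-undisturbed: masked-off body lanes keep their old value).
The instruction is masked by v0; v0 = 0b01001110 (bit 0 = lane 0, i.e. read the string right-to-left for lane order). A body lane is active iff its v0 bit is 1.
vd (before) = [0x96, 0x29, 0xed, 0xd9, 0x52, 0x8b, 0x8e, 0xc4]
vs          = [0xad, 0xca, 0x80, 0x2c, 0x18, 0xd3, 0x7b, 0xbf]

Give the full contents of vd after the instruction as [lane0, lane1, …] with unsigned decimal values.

lanes per group: 256·2/64 = 8
AVL=2 ≤ VLMAX=8, so vl = 2
vd[0] mask-off/keep -> 0x96
vd[1] add(0x29,0xca) -> 0xf3
vd[2] tail/keep -> 0xed
vd[3] tail/keep -> 0xd9
vd[4] tail/keep -> 0x52
vd[5] tail/keep -> 0x8b
vd[6] tail/keep -> 0x8e
vd[7] tail/keep -> 0xc4

vd = [150, 243, 237, 217, 82, 139, 142, 196]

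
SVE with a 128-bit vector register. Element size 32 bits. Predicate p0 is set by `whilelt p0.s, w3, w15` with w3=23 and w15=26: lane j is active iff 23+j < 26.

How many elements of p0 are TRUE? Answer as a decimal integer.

lane count: 128 div 32 = 4
whilelt: lane j active iff 23+j < 26 → j < 3 → 3 active

vl = 3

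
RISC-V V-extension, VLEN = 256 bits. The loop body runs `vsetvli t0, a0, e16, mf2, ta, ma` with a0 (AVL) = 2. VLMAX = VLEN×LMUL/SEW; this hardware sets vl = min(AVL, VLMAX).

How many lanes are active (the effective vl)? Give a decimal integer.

vl = 2

VLMAX = VLEN×LMUL/SEW = 256×1/2/16 = 8
AVL=2 ≤ VLMAX=8, so vl = 2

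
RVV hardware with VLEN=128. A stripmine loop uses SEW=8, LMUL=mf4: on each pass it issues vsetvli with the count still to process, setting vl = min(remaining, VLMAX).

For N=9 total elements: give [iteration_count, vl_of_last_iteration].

[iterations, last_vl] = [3, 1]

VLMAX = VLEN×LMUL/SEW = 128×1/4/8 = 4
iterations = ceil(9/4) = 3; final-pass vl = 1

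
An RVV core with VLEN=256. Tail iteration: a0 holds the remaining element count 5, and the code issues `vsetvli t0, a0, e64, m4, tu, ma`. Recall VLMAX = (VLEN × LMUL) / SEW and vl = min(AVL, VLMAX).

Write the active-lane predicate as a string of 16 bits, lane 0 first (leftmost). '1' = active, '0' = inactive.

VLMAX = VLEN×LMUL/SEW = 256×4/64 = 16
vl ← min(5, 16) = 5
bits (lane 0 leftmost): 1111100000000000

predicate = 1111100000000000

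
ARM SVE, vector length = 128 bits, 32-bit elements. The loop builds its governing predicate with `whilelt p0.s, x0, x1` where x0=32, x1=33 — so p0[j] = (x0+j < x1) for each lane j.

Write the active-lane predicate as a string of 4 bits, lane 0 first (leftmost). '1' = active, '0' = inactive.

predicate = 1000

register lanes = 128/32 = 4
active while 32+j < 33, i.e. j ∈ [0,1) capped at 4 ⇒ 1
bits (lane 0 leftmost): 1000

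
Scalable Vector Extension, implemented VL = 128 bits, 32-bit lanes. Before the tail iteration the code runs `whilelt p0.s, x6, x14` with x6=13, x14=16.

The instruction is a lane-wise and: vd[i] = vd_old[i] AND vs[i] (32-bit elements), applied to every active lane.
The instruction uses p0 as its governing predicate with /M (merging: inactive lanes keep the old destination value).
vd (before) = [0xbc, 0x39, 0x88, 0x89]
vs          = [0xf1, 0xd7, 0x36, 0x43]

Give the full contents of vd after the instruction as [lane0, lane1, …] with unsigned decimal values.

vd = [176, 17, 0, 137]

128-bit reg / 32-bit elem → 4 lanes
p0[j] = (13+j < 16); true for j=0..2 → 3 lanes set
lane  0: and(0xbc,0xf1) ⇒ 0xb0
lane  1: and(0x39,0xd7) ⇒ 0x11
lane  2: and(0x88,0x36) ⇒ 0x00
lane  3: tail/keep ⇒ 0x89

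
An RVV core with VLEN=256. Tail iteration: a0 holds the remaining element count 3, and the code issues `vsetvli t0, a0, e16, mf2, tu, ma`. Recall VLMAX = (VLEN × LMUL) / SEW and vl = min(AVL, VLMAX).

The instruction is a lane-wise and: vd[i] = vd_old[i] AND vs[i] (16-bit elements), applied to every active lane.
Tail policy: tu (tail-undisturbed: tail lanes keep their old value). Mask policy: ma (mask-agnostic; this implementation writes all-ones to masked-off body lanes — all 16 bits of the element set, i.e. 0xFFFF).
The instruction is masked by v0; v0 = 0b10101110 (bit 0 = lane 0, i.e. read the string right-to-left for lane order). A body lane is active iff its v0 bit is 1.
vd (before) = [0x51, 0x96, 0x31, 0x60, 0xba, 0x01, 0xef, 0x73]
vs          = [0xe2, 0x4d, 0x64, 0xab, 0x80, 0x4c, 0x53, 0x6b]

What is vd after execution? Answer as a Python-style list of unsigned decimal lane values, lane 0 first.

vd = [65535, 4, 32, 96, 186, 1, 239, 115]

lanes per group: 256·1/2/16 = 8
AVL=3 ≤ VLMAX=8, so vl = 3
[0] mask-off/ones = 0xffff
[1] and(0x96,0x4d) = 0x04
[2] and(0x31,0x64) = 0x20
[3] tail/keep = 0x60
[4] tail/keep = 0xba
[5] tail/keep = 0x01
[6] tail/keep = 0xef
[7] tail/keep = 0x73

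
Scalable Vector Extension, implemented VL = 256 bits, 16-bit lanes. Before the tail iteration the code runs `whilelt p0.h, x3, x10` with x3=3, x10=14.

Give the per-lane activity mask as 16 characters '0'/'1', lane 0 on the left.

register lanes = 256/16 = 16
whilelt: lane j active iff 3+j < 14 → j < 11 → 11 active
bits (lane 0 leftmost): 1111111111100000

predicate = 1111111111100000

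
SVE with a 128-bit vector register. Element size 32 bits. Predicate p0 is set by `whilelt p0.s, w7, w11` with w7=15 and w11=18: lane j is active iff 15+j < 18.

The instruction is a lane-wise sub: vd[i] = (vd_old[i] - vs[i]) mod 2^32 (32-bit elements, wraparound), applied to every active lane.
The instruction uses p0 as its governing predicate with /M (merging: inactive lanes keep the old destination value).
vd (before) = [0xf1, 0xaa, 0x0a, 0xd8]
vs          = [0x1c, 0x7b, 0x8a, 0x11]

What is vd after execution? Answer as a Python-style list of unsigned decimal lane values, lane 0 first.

vd = [213, 47, 4294967168, 216]

128-bit reg / 32-bit elem → 4 lanes
p0[j] = (15+j < 18); true for j=0..2 → 3 lanes set
  i=0: sub(0xf1,0x1c) → 213
  i=1: sub(0xaa,0x7b) → 47
  i=2: sub(0x0a,0x8a) → 4294967168
  i=3: tail/keep → 216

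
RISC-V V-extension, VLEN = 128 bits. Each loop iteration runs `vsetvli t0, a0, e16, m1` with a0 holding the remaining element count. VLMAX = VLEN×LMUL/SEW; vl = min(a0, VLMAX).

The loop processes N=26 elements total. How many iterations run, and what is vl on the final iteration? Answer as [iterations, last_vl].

[iterations, last_vl] = [4, 2]

VLMAX = (128 × 1) / 16 = 8 lanes
iterations = ceil(26/8) = 4; final-pass vl = 2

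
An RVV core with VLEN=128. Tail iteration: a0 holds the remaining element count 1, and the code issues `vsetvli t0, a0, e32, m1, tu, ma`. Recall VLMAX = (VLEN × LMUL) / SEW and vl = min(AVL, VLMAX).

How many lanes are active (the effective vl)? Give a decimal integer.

vl = 1

VLMAX = (128 × 1) / 32 = 4 lanes
vl = min(AVL, VLMAX) = min(1, 4) = 1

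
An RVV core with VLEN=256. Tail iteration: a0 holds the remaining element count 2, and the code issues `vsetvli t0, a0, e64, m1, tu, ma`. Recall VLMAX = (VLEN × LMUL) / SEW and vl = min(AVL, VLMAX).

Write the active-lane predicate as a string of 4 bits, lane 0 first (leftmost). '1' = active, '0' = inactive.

predicate = 1100

lanes per group: 256·1/64 = 4
vl = min(AVL, VLMAX) = min(2, 4) = 2
bits (lane 0 leftmost): 1100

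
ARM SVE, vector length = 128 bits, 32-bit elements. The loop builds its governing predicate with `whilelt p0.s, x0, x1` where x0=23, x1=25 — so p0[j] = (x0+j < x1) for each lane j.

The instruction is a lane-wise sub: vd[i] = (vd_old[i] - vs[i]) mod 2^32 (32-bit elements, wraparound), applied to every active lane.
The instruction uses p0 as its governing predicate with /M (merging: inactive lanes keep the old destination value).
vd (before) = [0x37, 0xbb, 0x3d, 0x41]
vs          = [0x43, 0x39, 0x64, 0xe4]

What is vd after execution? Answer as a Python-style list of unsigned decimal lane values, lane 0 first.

lane count: 128 div 32 = 4
active while 23+j < 25, i.e. j ∈ [0,2) capped at 4 ⇒ 2
lane  0: sub(0x37,0x43) ⇒ 0xfffffff4
lane  1: sub(0xbb,0x39) ⇒ 0x82
lane  2: tail/keep ⇒ 0x3d
lane  3: tail/keep ⇒ 0x41

vd = [4294967284, 130, 61, 65]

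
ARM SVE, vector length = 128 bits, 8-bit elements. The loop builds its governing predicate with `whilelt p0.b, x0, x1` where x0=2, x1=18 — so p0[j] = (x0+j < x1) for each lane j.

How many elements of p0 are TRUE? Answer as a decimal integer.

vl = 16

lane count: 128 div 8 = 16
active while 2+j < 18, i.e. j ∈ [0,16) capped at 16 ⇒ 16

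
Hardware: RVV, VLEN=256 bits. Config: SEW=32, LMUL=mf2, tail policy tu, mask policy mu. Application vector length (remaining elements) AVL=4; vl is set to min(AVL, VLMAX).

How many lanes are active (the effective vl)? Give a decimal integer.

VLMAX = VLEN×LMUL/SEW = 256×1/2/32 = 4
AVL=4 ≤ VLMAX=4, so vl = 4

vl = 4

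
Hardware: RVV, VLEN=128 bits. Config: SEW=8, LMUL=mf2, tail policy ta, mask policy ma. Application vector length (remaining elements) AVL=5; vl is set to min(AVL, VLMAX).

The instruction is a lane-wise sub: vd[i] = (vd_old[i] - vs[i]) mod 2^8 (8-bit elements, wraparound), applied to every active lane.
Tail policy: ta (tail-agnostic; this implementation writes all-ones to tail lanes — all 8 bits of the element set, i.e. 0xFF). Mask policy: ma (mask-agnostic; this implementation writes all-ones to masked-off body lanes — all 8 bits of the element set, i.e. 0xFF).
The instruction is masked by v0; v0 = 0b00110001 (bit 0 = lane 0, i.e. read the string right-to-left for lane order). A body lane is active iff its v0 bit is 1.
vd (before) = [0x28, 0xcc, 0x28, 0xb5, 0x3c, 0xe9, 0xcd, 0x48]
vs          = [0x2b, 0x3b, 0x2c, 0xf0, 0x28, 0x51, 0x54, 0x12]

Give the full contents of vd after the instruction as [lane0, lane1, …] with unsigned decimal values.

VLMAX = VLEN×LMUL/SEW = 128×1/2/8 = 8
AVL=5 ≤ VLMAX=8, so vl = 5
  i=0: sub(0x28,0x2b) → 253
  i=1: mask-off/ones → 255
  i=2: mask-off/ones → 255
  i=3: mask-off/ones → 255
  i=4: sub(0x3c,0x28) → 20
  i=5: tail/ones → 255
  i=6: tail/ones → 255
  i=7: tail/ones → 255

vd = [253, 255, 255, 255, 20, 255, 255, 255]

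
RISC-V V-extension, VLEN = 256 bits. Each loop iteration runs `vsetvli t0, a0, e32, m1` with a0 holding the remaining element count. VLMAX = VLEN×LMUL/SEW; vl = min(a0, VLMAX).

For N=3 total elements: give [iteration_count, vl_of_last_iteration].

VLMAX = (256 × 1) / 32 = 8 lanes
iterations = ceil(3/8) = 1; final-pass vl = 3

[iterations, last_vl] = [1, 3]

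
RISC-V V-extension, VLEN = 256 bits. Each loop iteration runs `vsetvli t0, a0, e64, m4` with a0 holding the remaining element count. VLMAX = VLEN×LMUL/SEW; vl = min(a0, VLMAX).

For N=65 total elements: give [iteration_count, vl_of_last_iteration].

[iterations, last_vl] = [5, 1]

VLMAX = (256 × 4) / 64 = 16 lanes
65 elements at 16/iter → 5 passes, remainder 1 on the last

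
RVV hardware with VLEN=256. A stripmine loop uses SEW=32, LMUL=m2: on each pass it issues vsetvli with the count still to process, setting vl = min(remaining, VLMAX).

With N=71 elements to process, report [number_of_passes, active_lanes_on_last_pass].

VLMAX = (256 × 2) / 32 = 16 lanes
71 elements at 16/iter → 5 passes, remainder 7 on the last

[iterations, last_vl] = [5, 7]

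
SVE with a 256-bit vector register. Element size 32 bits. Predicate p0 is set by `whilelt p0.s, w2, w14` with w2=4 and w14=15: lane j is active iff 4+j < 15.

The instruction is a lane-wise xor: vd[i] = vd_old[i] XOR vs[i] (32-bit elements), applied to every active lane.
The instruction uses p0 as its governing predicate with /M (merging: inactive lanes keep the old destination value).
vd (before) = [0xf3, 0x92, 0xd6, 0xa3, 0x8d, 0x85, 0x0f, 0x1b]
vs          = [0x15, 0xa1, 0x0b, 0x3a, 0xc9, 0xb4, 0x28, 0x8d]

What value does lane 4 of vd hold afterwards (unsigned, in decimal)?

register lanes = 256/32 = 8
p0[j] = (4+j < 15); true for j=0..7 → 8 lanes set
lane  0: xor(0xf3,0x15) ⇒ 0xe6
lane  1: xor(0x92,0xa1) ⇒ 0x33
lane  2: xor(0xd6,0x0b) ⇒ 0xdd
lane  3: xor(0xa3,0x3a) ⇒ 0x99
lane  4: xor(0x8d,0xc9) ⇒ 0x44
lane  5: xor(0x85,0xb4) ⇒ 0x31
lane  6: xor(0x0f,0x28) ⇒ 0x27
lane  7: xor(0x1b,0x8d) ⇒ 0x96

vd[4] = 68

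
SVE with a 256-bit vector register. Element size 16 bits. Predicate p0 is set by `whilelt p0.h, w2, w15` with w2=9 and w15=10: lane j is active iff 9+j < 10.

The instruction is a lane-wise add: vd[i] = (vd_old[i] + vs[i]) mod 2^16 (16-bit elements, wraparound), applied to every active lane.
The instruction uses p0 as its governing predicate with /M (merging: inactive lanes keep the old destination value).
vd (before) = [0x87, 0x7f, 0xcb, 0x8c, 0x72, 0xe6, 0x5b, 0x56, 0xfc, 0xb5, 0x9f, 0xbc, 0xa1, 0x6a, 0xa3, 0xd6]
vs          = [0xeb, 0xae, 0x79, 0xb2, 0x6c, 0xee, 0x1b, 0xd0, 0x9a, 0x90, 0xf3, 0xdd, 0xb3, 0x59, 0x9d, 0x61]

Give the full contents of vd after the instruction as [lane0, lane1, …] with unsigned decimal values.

register lanes = 256/16 = 16
p0[j] = (9+j < 10); true for j=0..0 → 1 lanes set
  i=0: add(0x87,0xeb) → 370
  i=1: tail/keep → 127
  i=2: tail/keep → 203
  i=3: tail/keep → 140
  i=4: tail/keep → 114
  i=5: tail/keep → 230
  i=6: tail/keep → 91
  i=7: tail/keep → 86
  i=8: tail/keep → 252
  i=9: tail/keep → 181
  i=10: tail/keep → 159
  i=11: tail/keep → 188
  i=12: tail/keep → 161
  i=13: tail/keep → 106
  i=14: tail/keep → 163
  i=15: tail/keep → 214

vd = [370, 127, 203, 140, 114, 230, 91, 86, 252, 181, 159, 188, 161, 106, 163, 214]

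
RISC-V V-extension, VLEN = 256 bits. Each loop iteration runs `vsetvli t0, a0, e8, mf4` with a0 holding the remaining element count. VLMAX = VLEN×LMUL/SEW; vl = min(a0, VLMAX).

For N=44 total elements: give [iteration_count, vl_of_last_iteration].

[iterations, last_vl] = [6, 4]

VLMAX = VLEN×LMUL/SEW = 256×1/4/8 = 8
44 elements at 8/iter → 6 passes, remainder 4 on the last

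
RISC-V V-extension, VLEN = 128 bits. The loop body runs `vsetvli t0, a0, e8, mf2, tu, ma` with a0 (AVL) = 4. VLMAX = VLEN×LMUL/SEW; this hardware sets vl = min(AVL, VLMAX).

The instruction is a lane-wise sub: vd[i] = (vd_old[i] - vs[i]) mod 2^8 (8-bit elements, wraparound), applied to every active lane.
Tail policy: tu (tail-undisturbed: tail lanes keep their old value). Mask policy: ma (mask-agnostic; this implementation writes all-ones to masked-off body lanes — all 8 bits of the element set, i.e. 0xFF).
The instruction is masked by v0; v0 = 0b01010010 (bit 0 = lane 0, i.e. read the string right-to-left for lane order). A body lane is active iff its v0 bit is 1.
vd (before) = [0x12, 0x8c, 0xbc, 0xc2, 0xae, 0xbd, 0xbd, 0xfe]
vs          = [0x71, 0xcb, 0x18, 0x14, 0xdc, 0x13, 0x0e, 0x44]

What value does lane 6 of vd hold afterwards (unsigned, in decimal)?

vd[6] = 189

VLMAX = (128 × 1/2) / 8 = 8 lanes
AVL=4 ≤ VLMAX=8, so vl = 4
[0] mask-off/ones = 0xff
[1] sub(0x8c,0xcb) = 0xc1
[2] mask-off/ones = 0xff
[3] mask-off/ones = 0xff
[4] tail/keep = 0xae
[5] tail/keep = 0xbd
[6] tail/keep = 0xbd
[7] tail/keep = 0xfe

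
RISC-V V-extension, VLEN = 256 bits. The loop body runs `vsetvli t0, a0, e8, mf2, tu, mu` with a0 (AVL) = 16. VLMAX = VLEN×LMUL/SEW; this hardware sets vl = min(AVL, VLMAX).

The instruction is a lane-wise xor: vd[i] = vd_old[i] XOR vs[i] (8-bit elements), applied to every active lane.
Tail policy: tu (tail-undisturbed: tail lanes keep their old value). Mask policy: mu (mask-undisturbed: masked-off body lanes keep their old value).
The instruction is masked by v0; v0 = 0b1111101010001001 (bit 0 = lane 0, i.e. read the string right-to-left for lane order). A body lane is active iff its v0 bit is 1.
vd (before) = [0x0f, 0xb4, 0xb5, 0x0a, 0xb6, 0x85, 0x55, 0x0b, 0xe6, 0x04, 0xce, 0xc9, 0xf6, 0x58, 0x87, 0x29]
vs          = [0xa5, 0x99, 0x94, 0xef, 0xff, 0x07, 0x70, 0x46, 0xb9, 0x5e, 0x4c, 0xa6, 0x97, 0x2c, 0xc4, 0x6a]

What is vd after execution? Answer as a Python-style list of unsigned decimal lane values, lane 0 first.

vd = [170, 180, 181, 229, 182, 133, 85, 77, 230, 90, 206, 111, 97, 116, 67, 67]

VLMAX = VLEN×LMUL/SEW = 256×1/2/8 = 16
AVL=16 ≤ VLMAX=16, so vl = 16
lane  0: xor(0x0f,0xa5) ⇒ 0xaa
lane  1: mask-off/keep ⇒ 0xb4
lane  2: mask-off/keep ⇒ 0xb5
lane  3: xor(0x0a,0xef) ⇒ 0xe5
lane  4: mask-off/keep ⇒ 0xb6
lane  5: mask-off/keep ⇒ 0x85
lane  6: mask-off/keep ⇒ 0x55
lane  7: xor(0x0b,0x46) ⇒ 0x4d
lane  8: mask-off/keep ⇒ 0xe6
lane  9: xor(0x04,0x5e) ⇒ 0x5a
lane 10: mask-off/keep ⇒ 0xce
lane 11: xor(0xc9,0xa6) ⇒ 0x6f
lane 12: xor(0xf6,0x97) ⇒ 0x61
lane 13: xor(0x58,0x2c) ⇒ 0x74
lane 14: xor(0x87,0xc4) ⇒ 0x43
lane 15: xor(0x29,0x6a) ⇒ 0x43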